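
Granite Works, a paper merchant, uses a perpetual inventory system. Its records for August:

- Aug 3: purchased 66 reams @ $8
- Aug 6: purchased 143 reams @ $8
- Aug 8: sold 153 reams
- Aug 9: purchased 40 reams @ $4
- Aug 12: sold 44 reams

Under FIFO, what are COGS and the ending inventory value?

COGS = $1,576; ending inventory = $256

Aug 8, 153 sold [FIFO — oldest first]: 66 @ $8 + 87 @ $8 = $1,224
Aug 12, 44 sold [FIFO — oldest first]: 44 @ $8 = $352
Total COGS = $1,224 + $352 = $1,576
Ending inventory: 12 @ $8 + 40 @ $4 = $256
Check: goods available $1,832 = COGS $1,576 + ending $256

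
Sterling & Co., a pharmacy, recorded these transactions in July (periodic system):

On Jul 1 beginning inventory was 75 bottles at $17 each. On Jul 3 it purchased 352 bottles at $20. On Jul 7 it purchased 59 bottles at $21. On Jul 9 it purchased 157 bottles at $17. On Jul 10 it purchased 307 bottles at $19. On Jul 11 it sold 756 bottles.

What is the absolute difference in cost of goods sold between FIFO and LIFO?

$31

FIFO COGS: 75 @ $17 + 352 @ $20 + 59 @ $21 + 157 @ $17 + 113 @ $19 = $14,370
LIFO COGS: 307 @ $19 + 157 @ $17 + 59 @ $21 + 233 @ $20 = $14,401
Difference = |$14,370 − $14,401| = $31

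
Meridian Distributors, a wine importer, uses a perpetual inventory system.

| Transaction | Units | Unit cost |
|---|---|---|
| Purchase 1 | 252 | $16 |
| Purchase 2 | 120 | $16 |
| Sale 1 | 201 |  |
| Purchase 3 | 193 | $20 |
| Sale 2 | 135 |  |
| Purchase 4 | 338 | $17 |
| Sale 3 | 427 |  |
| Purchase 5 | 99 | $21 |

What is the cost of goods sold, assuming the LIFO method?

COGS = $13,318

Sale 1 (201) [LIFO — newest first]: 120 @ $16 + 81 @ $16 = $3,216
Sale 2 (135) [LIFO — newest first]: 135 @ $20 = $2,700
Sale 3 (427) [LIFO — newest first]: 338 @ $17 + 58 @ $20 + 31 @ $16 = $7,402
Total COGS = $3,216 + $2,700 + $7,402 = $13,318
Ending inventory: 140 @ $16 + 99 @ $21 = $4,319
Check: goods available $17,637 = COGS $13,318 + ending $4,319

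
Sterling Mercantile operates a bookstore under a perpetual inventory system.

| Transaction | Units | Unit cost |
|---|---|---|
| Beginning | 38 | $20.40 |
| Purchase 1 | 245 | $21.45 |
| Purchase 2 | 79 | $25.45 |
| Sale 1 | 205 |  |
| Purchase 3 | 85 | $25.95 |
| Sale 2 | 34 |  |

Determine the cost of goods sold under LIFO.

Sale 1 (205) [LIFO — newest first]: 79 @ $25.45 + 126 @ $21.45 = $4,713.25
Sale 2 (34) [LIFO — newest first]: 34 @ $25.95 = $882.30
Total COGS = $4,713.25 + $882.30 = $5,595.55
Ending inventory: 38 @ $20.40 + 119 @ $21.45 + 51 @ $25.95 = $4,651.20
Check: goods available $10,246.75 = COGS $5,595.55 + ending $4,651.20

COGS = $5,595.55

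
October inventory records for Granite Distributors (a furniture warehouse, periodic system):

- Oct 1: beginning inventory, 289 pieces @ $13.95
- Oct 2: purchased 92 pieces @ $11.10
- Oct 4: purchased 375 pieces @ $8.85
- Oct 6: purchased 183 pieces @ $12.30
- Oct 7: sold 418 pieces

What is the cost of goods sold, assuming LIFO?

Oct 7, 418 sold [LIFO — newest first]: 183 @ $12.30 + 235 @ $8.85 = $4,330.65
Ending inventory: 289 @ $13.95 + 92 @ $11.10 + 140 @ $8.85 = $6,291.75
Check: goods available $10,622.40 = COGS $4,330.65 + ending $6,291.75

COGS = $4,330.65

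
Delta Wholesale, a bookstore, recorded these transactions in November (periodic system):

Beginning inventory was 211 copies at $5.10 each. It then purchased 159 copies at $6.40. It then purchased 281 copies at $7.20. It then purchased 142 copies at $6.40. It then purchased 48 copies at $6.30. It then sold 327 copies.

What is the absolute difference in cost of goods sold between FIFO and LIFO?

$379.10

FIFO COGS: 211 @ $5.10 + 116 @ $6.40 = $1,818.50
LIFO COGS: 48 @ $6.30 + 142 @ $6.40 + 137 @ $7.20 = $2,197.60
Difference = |$1,818.50 − $2,197.60| = $379.10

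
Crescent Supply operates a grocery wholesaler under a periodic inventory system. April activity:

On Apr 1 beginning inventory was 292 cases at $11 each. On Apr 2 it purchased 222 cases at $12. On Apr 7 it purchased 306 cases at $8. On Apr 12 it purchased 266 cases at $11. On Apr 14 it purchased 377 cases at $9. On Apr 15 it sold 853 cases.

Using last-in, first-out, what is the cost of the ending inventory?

Apr 15, 853 sold [LIFO — newest first]: 377 @ $9 + 266 @ $11 + 210 @ $8 = $7,999
Ending inventory: 292 @ $11 + 222 @ $12 + 96 @ $8 = $6,644
Check: goods available $14,643 = COGS $7,999 + ending $6,644

Ending inventory = $6,644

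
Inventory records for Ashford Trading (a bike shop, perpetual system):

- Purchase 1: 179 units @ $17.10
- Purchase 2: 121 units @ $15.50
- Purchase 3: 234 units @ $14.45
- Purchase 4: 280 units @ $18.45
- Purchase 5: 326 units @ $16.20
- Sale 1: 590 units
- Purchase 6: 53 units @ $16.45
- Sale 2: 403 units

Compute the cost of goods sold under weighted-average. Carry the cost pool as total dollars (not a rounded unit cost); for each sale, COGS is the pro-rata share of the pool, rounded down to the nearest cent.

After Purchase 1: 179 on hand, pool $3,060.90 (≈ $17.1000 each)
After Purchase 2: 300 on hand, pool $4,936.40 (≈ $16.4547 each)
After Purchase 3: 534 on hand, pool $8,317.70 (≈ $15.5762 each)
After Purchase 4: 814 on hand, pool $13,483.70 (≈ $16.5647 each)
After Purchase 5: 1140 on hand, pool $18,764.90 (≈ $16.4604 each)
Sale 1, sell 590: 590/1140 × $18,764.90 → $9,711.65
After Purchase 6: 603 on hand, pool $9,925.10 (≈ $16.4595 each)
Sale 2, sell 403: 403/603 × $9,925.10 → $6,633.19
Total COGS = $9,711.65 + $6,633.19 = $16,344.84
Ending inventory (cost pool remaining) = $3,291.91

COGS = $16,344.84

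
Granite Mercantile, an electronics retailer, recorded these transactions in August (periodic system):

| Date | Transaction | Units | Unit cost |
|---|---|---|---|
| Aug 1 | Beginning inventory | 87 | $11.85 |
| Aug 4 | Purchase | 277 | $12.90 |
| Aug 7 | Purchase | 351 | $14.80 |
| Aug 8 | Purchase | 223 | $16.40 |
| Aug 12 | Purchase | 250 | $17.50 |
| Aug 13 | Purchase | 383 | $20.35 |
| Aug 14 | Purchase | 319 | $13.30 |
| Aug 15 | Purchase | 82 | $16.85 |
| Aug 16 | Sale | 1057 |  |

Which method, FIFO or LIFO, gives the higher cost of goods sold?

FIFO COGS: 87 @ $11.85 + 277 @ $12.90 + 351 @ $14.80 + 223 @ $16.40 + 119 @ $17.50 = $15,538.75
LIFO COGS: 82 @ $16.85 + 319 @ $13.30 + 383 @ $20.35 + 250 @ $17.50 + 23 @ $16.40 = $18,170.65

LIFO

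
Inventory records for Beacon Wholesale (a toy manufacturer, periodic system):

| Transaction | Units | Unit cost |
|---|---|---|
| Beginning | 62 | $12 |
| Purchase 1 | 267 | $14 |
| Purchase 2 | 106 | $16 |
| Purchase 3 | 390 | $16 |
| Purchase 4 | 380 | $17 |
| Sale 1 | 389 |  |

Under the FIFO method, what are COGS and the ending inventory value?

COGS = $5,442; ending inventory = $13,436

Sale 1 (389) [FIFO — oldest first]: 62 @ $12 + 267 @ $14 + 60 @ $16 = $5,442
Ending inventory: 46 @ $16 + 390 @ $16 + 380 @ $17 = $13,436
Check: goods available $18,878 = COGS $5,442 + ending $13,436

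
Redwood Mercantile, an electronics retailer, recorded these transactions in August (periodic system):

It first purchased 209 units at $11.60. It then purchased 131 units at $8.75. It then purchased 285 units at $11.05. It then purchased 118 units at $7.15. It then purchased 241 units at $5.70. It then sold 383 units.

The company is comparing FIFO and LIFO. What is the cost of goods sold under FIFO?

FIFO COGS: 209 @ $11.60 + 131 @ $8.75 + 43 @ $11.05 = $4,045.80
LIFO COGS: 241 @ $5.70 + 118 @ $7.15 + 24 @ $11.05 = $2,482.60

COGS = $4,045.80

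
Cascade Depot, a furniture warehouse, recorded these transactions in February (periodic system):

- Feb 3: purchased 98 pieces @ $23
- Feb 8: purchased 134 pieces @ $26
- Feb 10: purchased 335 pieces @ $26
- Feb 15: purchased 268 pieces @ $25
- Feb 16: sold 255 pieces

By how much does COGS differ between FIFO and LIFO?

$39

FIFO COGS: 98 @ $23 + 134 @ $26 + 23 @ $26 = $6,336
LIFO COGS: 255 @ $25 = $6,375
Difference = |$6,336 − $6,375| = $39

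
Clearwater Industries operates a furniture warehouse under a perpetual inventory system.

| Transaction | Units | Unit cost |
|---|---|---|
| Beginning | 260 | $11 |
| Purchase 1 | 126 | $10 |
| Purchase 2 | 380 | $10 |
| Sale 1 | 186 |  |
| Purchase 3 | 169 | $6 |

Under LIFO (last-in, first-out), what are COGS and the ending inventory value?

Sale 1 (186) [LIFO — newest first]: 186 @ $10 = $1,860
Ending inventory: 260 @ $11 + 126 @ $10 + 194 @ $10 + 169 @ $6 = $7,074

COGS = $1,860; ending inventory = $7,074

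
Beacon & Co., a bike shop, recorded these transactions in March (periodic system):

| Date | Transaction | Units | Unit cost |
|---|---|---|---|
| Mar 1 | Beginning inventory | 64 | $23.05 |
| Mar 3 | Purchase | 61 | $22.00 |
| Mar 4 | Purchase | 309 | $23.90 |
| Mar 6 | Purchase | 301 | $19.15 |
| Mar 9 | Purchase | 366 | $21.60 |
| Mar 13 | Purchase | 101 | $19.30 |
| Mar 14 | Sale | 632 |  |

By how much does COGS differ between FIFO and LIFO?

FIFO COGS: 64 @ $23.05 + 61 @ $22.00 + 309 @ $23.90 + 198 @ $19.15 = $13,994.00
LIFO COGS: 101 @ $19.30 + 366 @ $21.60 + 165 @ $19.15 = $13,014.65
Difference = |$13,994.00 − $13,014.65| = $979.35

$979.35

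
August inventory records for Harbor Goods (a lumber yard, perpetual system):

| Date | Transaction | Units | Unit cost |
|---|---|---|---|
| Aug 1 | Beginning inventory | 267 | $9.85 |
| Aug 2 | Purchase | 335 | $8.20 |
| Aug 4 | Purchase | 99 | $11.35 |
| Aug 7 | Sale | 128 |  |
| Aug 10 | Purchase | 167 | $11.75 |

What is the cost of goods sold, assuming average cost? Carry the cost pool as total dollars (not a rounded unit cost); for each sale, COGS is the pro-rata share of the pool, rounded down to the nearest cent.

After Aug 1: 267 on hand, pool $2,629.95 (≈ $9.8500 each)
After Aug 2: 602 on hand, pool $5,376.95 (≈ $8.9318 each)
After Aug 4: 701 on hand, pool $6,500.60 (≈ $9.2733 each)
Aug 7, sell 128: 128/701 × $6,500.60 → $1,186.98
After Aug 10: 740 on hand, pool $7,275.87 (≈ $9.8323 each)
Ending inventory (cost pool remaining) = $7,275.87

COGS = $1,186.98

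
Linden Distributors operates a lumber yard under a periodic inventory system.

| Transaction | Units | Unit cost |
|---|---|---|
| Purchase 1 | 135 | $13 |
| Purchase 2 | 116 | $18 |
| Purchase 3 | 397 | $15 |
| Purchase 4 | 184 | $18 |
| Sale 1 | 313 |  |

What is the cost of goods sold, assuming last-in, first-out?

Sale 1 (313) [LIFO — newest first]: 184 @ $18 + 129 @ $15 = $5,247
Ending inventory: 135 @ $13 + 116 @ $18 + 268 @ $15 = $7,863

COGS = $5,247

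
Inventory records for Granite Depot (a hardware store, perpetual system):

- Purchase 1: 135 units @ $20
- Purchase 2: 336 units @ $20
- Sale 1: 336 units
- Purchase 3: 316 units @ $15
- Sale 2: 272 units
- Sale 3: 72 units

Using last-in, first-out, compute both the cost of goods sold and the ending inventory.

Sale 1 (336) [LIFO — newest first]: 336 @ $20 = $6,720
Sale 2 (272) [LIFO — newest first]: 272 @ $15 = $4,080
Sale 3 (72) [LIFO — newest first]: 44 @ $15 + 28 @ $20 = $1,220
Total COGS = $6,720 + $4,080 + $1,220 = $12,020
Ending inventory: 107 @ $20 = $2,140

COGS = $12,020; ending inventory = $2,140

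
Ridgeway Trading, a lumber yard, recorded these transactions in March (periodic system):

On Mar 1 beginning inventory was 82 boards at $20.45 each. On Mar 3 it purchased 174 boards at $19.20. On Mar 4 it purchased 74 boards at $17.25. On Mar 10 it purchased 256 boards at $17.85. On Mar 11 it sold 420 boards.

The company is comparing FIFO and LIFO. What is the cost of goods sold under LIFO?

FIFO COGS: 82 @ $20.45 + 174 @ $19.20 + 74 @ $17.25 + 90 @ $17.85 = $7,900.70
LIFO COGS: 256 @ $17.85 + 74 @ $17.25 + 90 @ $19.20 = $7,574.10

COGS = $7,574.10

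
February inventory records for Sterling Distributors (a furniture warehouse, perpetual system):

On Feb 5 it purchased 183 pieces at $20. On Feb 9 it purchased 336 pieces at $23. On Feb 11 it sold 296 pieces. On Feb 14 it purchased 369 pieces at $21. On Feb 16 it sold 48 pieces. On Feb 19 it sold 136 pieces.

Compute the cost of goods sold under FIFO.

COGS = $10,491

Feb 11, 296 sold [FIFO — oldest first]: 183 @ $20 + 113 @ $23 = $6,259
Feb 16, 48 sold [FIFO — oldest first]: 48 @ $23 = $1,104
Feb 19, 136 sold [FIFO — oldest first]: 136 @ $23 = $3,128
Total COGS = $6,259 + $1,104 + $3,128 = $10,491
Ending inventory: 39 @ $23 + 369 @ $21 = $8,646
Check: goods available $19,137 = COGS $10,491 + ending $8,646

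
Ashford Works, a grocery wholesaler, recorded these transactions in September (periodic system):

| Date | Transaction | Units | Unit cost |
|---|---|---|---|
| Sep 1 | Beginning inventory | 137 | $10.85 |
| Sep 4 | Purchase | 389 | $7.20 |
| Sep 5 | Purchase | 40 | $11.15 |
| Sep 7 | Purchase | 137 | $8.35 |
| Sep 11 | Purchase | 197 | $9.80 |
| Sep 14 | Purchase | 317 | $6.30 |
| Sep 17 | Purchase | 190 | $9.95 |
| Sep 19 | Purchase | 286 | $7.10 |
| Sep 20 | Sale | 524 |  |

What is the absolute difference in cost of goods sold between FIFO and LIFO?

$49.35

FIFO COGS: 137 @ $10.85 + 387 @ $7.20 = $4,272.85
LIFO COGS: 286 @ $7.10 + 190 @ $9.95 + 48 @ $6.30 = $4,223.50
Difference = |$4,272.85 − $4,223.50| = $49.35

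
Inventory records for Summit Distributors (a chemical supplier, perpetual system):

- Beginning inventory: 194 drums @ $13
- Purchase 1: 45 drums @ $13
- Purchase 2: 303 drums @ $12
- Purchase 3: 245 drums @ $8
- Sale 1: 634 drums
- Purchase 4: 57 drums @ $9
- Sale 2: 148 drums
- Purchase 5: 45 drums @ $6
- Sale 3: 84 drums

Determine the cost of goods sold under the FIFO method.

Sale 1 (634) [FIFO — oldest first]: 194 @ $13 + 45 @ $13 + 303 @ $12 + 92 @ $8 = $7,479
Sale 2 (148) [FIFO — oldest first]: 148 @ $8 = $1,184
Sale 3 (84) [FIFO — oldest first]: 5 @ $8 + 57 @ $9 + 22 @ $6 = $685
Total COGS = $7,479 + $1,184 + $685 = $9,348
Ending inventory: 23 @ $6 = $138
Check: goods available $9,486 = COGS $9,348 + ending $138

COGS = $9,348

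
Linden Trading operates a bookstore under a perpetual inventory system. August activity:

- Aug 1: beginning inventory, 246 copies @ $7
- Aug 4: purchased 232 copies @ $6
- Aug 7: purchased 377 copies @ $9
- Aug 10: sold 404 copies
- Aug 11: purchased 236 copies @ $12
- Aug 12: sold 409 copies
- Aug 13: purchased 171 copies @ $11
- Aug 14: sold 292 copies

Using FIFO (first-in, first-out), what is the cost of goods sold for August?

COGS = $9,493

Aug 10, 404 sold [FIFO — oldest first]: 246 @ $7 + 158 @ $6 = $2,670
Aug 12, 409 sold [FIFO — oldest first]: 74 @ $6 + 335 @ $9 = $3,459
Aug 14, 292 sold [FIFO — oldest first]: 42 @ $9 + 236 @ $12 + 14 @ $11 = $3,364
Total COGS = $2,670 + $3,459 + $3,364 = $9,493
Ending inventory: 157 @ $11 = $1,727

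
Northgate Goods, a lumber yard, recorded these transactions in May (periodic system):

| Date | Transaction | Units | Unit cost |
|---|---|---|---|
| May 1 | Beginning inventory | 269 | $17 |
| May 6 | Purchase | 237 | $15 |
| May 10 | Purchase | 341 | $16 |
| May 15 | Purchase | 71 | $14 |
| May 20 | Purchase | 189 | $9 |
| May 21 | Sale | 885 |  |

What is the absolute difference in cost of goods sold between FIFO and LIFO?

$1,611

FIFO COGS: 269 @ $17 + 237 @ $15 + 341 @ $16 + 38 @ $14 = $14,116
LIFO COGS: 189 @ $9 + 71 @ $14 + 341 @ $16 + 237 @ $15 + 47 @ $17 = $12,505
Difference = |$14,116 − $12,505| = $1,611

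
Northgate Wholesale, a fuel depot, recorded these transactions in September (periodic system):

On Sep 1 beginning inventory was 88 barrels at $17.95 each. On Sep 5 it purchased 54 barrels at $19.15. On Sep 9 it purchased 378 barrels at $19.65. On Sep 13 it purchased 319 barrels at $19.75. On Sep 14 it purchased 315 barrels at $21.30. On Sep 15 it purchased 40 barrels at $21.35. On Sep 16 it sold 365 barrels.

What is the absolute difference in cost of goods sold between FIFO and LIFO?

FIFO COGS: 88 @ $17.95 + 54 @ $19.15 + 223 @ $19.65 = $6,995.65
LIFO COGS: 40 @ $21.35 + 315 @ $21.30 + 10 @ $19.75 = $7,761.00
Difference = |$6,995.65 − $7,761.00| = $765.35

$765.35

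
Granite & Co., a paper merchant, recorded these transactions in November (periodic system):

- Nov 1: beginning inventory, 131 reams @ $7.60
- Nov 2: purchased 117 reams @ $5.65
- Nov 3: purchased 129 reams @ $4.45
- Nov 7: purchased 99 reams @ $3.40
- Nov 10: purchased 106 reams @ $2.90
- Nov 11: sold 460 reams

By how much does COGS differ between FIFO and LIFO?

FIFO COGS: 131 @ $7.60 + 117 @ $5.65 + 129 @ $4.45 + 83 @ $3.40 = $2,512.90
LIFO COGS: 106 @ $2.90 + 99 @ $3.40 + 129 @ $4.45 + 117 @ $5.65 + 9 @ $7.60 = $1,947.50
Difference = |$2,512.90 − $1,947.50| = $565.40

$565.40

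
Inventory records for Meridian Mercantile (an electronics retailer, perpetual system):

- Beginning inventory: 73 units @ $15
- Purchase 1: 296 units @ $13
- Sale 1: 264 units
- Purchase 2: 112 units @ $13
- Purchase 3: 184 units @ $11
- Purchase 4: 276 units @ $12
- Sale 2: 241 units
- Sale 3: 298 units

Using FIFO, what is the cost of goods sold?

Sale 1 (264) [FIFO — oldest first]: 73 @ $15 + 191 @ $13 = $3,578
Sale 2 (241) [FIFO — oldest first]: 105 @ $13 + 112 @ $13 + 24 @ $11 = $3,085
Sale 3 (298) [FIFO — oldest first]: 160 @ $11 + 138 @ $12 = $3,416
Total COGS = $3,578 + $3,085 + $3,416 = $10,079
Ending inventory: 138 @ $12 = $1,656

COGS = $10,079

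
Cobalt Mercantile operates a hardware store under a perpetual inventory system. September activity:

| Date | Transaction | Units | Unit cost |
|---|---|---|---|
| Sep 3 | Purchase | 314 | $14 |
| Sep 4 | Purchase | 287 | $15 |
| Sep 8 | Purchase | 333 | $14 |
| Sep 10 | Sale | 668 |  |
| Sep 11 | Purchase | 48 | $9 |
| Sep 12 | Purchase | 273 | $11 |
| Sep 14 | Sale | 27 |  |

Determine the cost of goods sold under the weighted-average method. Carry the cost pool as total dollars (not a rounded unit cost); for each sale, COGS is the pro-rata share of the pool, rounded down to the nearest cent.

After Sep 3: 314 on hand, pool $4,396.00 (≈ $14.0000 each)
After Sep 4: 601 on hand, pool $8,701.00 (≈ $14.4775 each)
After Sep 8: 934 on hand, pool $13,363.00 (≈ $14.3073 each)
Sep 10, sell 668: 668/934 × $13,363.00 → $9,557.26
After Sep 11: 314 on hand, pool $4,237.74 (≈ $13.4960 each)
After Sep 12: 587 on hand, pool $7,240.74 (≈ $12.3352 each)
Sep 14, sell 27: 27/587 × $7,240.74 → $333.04
Total COGS = $9,557.26 + $333.04 = $9,890.30
Ending inventory (cost pool remaining) = $6,907.70

COGS = $9,890.30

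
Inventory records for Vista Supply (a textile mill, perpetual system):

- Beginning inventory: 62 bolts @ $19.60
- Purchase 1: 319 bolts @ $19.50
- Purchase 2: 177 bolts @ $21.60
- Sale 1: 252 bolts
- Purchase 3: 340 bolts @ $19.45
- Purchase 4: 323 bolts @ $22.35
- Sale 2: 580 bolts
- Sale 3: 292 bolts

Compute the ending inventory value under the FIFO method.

Ending inventory = $2,167.95

Sale 1 (252) [FIFO — oldest first]: 62 @ $19.60 + 190 @ $19.50 = $4,920.20
Sale 2 (580) [FIFO — oldest first]: 129 @ $19.50 + 177 @ $21.60 + 274 @ $19.45 = $11,668.00
Sale 3 (292) [FIFO — oldest first]: 66 @ $19.45 + 226 @ $22.35 = $6,334.80
Total COGS = $4,920.20 + $11,668.00 + $6,334.80 = $22,923.00
Ending inventory: 97 @ $22.35 = $2,167.95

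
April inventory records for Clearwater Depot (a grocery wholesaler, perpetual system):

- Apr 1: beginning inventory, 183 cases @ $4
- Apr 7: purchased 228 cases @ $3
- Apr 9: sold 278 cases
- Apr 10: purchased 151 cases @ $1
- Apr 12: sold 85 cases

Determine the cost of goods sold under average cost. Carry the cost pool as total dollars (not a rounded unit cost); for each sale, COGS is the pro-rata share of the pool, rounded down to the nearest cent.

COGS = $1,140.11

After Apr 1: 183 on hand, pool $732.00 (≈ $4.0000 each)
After Apr 7: 411 on hand, pool $1,416.00 (≈ $3.4453 each)
Apr 9, sell 278: 278/411 × $1,416.00 → $957.78
After Apr 10: 284 on hand, pool $609.22 (≈ $2.1451 each)
Apr 12, sell 85: 85/284 × $609.22 → $182.33
Total COGS = $957.78 + $182.33 = $1,140.11
Ending inventory (cost pool remaining) = $426.89
Check: goods available $1,567.00 = COGS $1,140.11 + ending $426.89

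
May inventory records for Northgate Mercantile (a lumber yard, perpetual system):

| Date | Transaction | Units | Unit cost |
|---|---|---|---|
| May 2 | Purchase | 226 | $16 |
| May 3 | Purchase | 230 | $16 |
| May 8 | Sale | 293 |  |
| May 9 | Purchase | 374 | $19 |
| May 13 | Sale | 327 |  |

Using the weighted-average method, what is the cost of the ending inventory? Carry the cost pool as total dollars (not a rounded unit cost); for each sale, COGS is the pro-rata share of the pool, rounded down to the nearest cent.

After May 2: 226 on hand, pool $3,616.00 (≈ $16.0000 each)
After May 3: 456 on hand, pool $7,296.00 (≈ $16.0000 each)
May 8, sell 293: 293/456 × $7,296.00 → $4,688.00
After May 9: 537 on hand, pool $9,714.00 (≈ $18.0894 each)
May 13, sell 327: 327/537 × $9,714.00 → $5,915.22
Total COGS = $4,688.00 + $5,915.22 = $10,603.22
Ending inventory (cost pool remaining) = $3,798.78

Ending inventory = $3,798.78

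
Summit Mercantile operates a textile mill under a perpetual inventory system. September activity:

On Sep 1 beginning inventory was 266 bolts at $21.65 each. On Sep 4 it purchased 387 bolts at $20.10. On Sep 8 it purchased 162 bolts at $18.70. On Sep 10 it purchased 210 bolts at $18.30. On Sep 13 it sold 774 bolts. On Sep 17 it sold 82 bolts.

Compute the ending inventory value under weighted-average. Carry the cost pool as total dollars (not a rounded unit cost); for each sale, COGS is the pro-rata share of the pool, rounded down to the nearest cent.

After Sep 1: 266 on hand, pool $5,758.90 (≈ $21.6500 each)
After Sep 4: 653 on hand, pool $13,537.60 (≈ $20.7314 each)
After Sep 8: 815 on hand, pool $16,567.00 (≈ $20.3276 each)
After Sep 10: 1025 on hand, pool $20,410.00 (≈ $19.9122 each)
Sep 13, sell 774: 774/1025 × $20,410.00 → $15,412.03
Sep 17, sell 82: 82/251 × $4,997.97 → $1,632.80
Total COGS = $15,412.03 + $1,632.80 = $17,044.83
Ending inventory (cost pool remaining) = $3,365.17

Ending inventory = $3,365.17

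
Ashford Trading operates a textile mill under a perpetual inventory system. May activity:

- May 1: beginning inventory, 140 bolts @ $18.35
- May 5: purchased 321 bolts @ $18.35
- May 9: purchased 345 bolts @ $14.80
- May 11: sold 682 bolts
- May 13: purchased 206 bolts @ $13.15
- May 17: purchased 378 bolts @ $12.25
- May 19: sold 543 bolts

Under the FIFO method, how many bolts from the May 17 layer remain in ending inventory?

May 11, 682 sold [FIFO — oldest first]: 140 @ $18.35 + 321 @ $18.35 + 221 @ $14.80 = $11,730.15
May 19, 543 sold [FIFO — oldest first]: 124 @ $14.80 + 206 @ $13.15 + 213 @ $12.25 = $7,153.35
Total COGS = $11,730.15 + $7,153.35 = $18,883.50
Ending inventory: 165 @ $12.25 = $2,021.25

165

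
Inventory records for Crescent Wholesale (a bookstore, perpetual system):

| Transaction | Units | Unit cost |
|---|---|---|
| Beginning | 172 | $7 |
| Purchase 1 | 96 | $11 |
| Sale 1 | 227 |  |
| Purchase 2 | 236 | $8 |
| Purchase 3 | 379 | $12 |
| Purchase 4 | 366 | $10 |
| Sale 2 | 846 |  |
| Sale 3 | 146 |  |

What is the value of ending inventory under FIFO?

Ending inventory = $300

Sale 1 (227) [FIFO — oldest first]: 172 @ $7 + 55 @ $11 = $1,809
Sale 2 (846) [FIFO — oldest first]: 41 @ $11 + 236 @ $8 + 379 @ $12 + 190 @ $10 = $8,787
Sale 3 (146) [FIFO — oldest first]: 146 @ $10 = $1,460
Total COGS = $1,809 + $8,787 + $1,460 = $12,056
Ending inventory: 30 @ $10 = $300
Check: goods available $12,356 = COGS $12,056 + ending $300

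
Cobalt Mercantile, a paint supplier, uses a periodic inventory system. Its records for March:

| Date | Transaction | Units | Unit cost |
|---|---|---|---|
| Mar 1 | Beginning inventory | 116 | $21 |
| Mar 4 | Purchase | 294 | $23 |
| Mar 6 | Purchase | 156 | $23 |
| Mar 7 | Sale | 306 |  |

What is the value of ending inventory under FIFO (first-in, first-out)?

Ending inventory = $5,980

Mar 7, 306 sold [FIFO — oldest first]: 116 @ $21 + 190 @ $23 = $6,806
Ending inventory: 104 @ $23 + 156 @ $23 = $5,980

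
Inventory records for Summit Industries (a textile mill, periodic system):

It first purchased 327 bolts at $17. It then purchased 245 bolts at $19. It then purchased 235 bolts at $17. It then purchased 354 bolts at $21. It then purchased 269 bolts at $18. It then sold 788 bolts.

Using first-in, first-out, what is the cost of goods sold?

Sale 1 (788) [FIFO — oldest first]: 327 @ $17 + 245 @ $19 + 216 @ $17 = $13,886
Ending inventory: 19 @ $17 + 354 @ $21 + 269 @ $18 = $12,599

COGS = $13,886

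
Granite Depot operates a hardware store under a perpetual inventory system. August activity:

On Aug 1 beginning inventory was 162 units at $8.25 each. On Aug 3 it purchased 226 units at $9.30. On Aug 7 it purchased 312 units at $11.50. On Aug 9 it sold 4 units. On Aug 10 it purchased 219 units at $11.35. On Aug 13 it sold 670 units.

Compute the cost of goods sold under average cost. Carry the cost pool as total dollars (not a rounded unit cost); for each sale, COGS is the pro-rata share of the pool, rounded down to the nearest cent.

COGS = $6,975.78

After Aug 1: 162 on hand, pool $1,336.50 (≈ $8.2500 each)
After Aug 3: 388 on hand, pool $3,438.30 (≈ $8.8616 each)
After Aug 7: 700 on hand, pool $7,026.30 (≈ $10.0376 each)
Aug 9, sell 4: 4/700 × $7,026.30 → $40.15
After Aug 10: 915 on hand, pool $9,471.80 (≈ $10.3517 each)
Aug 13, sell 670: 670/915 × $9,471.80 → $6,935.63
Total COGS = $40.15 + $6,935.63 = $6,975.78
Ending inventory (cost pool remaining) = $2,536.17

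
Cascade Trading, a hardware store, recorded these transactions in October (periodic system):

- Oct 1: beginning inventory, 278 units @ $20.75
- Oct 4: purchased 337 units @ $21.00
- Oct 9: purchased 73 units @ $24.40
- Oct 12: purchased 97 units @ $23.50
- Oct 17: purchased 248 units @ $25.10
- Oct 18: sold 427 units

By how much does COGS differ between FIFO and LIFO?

$1,577.00

FIFO COGS: 278 @ $20.75 + 149 @ $21.00 = $8,897.50
LIFO COGS: 248 @ $25.10 + 97 @ $23.50 + 73 @ $24.40 + 9 @ $21.00 = $10,474.50
Difference = |$8,897.50 − $10,474.50| = $1,577.00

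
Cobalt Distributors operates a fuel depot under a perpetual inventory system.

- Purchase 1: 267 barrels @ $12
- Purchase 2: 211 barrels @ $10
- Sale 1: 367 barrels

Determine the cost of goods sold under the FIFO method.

COGS = $4,204

Sale 1 (367) [FIFO — oldest first]: 267 @ $12 + 100 @ $10 = $4,204
Ending inventory: 111 @ $10 = $1,110
Check: goods available $5,314 = COGS $4,204 + ending $1,110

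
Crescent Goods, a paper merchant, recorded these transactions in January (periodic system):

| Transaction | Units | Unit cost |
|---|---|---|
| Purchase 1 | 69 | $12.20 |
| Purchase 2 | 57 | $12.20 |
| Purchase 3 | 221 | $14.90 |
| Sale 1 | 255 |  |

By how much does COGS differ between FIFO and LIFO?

FIFO COGS: 69 @ $12.20 + 57 @ $12.20 + 129 @ $14.90 = $3,459.30
LIFO COGS: 221 @ $14.90 + 34 @ $12.20 = $3,707.70
Difference = |$3,459.30 − $3,707.70| = $248.40

$248.40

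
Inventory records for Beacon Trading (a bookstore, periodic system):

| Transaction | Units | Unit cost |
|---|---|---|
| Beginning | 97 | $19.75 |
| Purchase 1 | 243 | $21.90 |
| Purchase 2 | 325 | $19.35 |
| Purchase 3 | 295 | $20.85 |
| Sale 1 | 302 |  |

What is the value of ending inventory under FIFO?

Ending inventory = $13,271.70

Sale 1 (302) [FIFO — oldest first]: 97 @ $19.75 + 205 @ $21.90 = $6,405.25
Ending inventory: 38 @ $21.90 + 325 @ $19.35 + 295 @ $20.85 = $13,271.70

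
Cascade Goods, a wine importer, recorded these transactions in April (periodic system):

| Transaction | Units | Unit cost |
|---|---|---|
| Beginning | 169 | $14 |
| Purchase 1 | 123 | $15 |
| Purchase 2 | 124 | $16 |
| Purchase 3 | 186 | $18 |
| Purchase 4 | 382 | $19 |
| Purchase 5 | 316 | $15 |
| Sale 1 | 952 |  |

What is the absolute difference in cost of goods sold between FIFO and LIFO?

$241

FIFO COGS: 169 @ $14 + 123 @ $15 + 124 @ $16 + 186 @ $18 + 350 @ $19 = $16,193
LIFO COGS: 316 @ $15 + 382 @ $19 + 186 @ $18 + 68 @ $16 = $16,434
Difference = |$16,193 − $16,434| = $241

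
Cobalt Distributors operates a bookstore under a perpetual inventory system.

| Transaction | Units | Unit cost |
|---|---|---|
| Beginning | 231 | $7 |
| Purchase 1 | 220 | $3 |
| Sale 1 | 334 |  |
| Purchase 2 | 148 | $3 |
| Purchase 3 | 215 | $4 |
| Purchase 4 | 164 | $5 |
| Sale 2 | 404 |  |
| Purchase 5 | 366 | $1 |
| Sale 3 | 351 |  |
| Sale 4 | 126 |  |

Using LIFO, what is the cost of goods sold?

COGS = $3,912

Sale 1 (334) [LIFO — newest first]: 220 @ $3 + 114 @ $7 = $1,458
Sale 2 (404) [LIFO — newest first]: 164 @ $5 + 215 @ $4 + 25 @ $3 = $1,755
Sale 3 (351) [LIFO — newest first]: 351 @ $1 = $351
Sale 4 (126) [LIFO — newest first]: 15 @ $1 + 111 @ $3 = $348
Total COGS = $1,458 + $1,755 + $351 + $348 = $3,912
Ending inventory: 117 @ $7 + 12 @ $3 = $855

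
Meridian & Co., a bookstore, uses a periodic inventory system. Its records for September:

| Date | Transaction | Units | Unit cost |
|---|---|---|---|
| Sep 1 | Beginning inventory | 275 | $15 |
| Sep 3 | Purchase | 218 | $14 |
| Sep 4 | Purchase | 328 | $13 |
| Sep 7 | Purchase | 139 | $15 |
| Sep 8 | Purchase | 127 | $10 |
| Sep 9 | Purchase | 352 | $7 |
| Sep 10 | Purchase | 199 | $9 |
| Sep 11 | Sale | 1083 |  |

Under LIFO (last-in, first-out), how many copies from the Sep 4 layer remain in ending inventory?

Sep 11, 1083 sold [LIFO — newest first]: 199 @ $9 + 352 @ $7 + 127 @ $10 + 139 @ $15 + 266 @ $13 = $11,068
Ending inventory: 275 @ $15 + 218 @ $14 + 62 @ $13 = $7,983
Check: goods available $19,051 = COGS $11,068 + ending $7,983

62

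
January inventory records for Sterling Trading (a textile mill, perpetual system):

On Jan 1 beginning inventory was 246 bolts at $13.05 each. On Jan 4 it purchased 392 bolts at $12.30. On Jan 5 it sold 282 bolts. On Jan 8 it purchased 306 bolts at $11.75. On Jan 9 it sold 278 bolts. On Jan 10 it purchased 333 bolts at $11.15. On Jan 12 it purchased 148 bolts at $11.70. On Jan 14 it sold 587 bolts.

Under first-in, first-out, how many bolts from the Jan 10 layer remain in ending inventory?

130

Jan 5, 282 sold [FIFO — oldest first]: 246 @ $13.05 + 36 @ $12.30 = $3,653.10
Jan 9, 278 sold [FIFO — oldest first]: 278 @ $12.30 = $3,419.40
Jan 14, 587 sold [FIFO — oldest first]: 78 @ $12.30 + 306 @ $11.75 + 203 @ $11.15 = $6,818.35
Total COGS = $3,653.10 + $3,419.40 + $6,818.35 = $13,890.85
Ending inventory: 130 @ $11.15 + 148 @ $11.70 = $3,181.10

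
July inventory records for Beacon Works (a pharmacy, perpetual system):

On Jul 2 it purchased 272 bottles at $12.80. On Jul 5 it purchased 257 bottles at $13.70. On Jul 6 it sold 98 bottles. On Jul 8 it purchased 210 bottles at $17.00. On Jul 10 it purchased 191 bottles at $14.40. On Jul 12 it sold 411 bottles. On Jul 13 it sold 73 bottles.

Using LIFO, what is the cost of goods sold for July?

Jul 6, 98 sold [LIFO — newest first]: 98 @ $13.70 = $1,342.60
Jul 12, 411 sold [LIFO — newest first]: 191 @ $14.40 + 210 @ $17.00 + 10 @ $13.70 = $6,457.40
Jul 13, 73 sold [LIFO — newest first]: 73 @ $13.70 = $1,000.10
Total COGS = $1,342.60 + $6,457.40 + $1,000.10 = $8,800.10
Ending inventory: 272 @ $12.80 + 76 @ $13.70 = $4,522.80

COGS = $8,800.10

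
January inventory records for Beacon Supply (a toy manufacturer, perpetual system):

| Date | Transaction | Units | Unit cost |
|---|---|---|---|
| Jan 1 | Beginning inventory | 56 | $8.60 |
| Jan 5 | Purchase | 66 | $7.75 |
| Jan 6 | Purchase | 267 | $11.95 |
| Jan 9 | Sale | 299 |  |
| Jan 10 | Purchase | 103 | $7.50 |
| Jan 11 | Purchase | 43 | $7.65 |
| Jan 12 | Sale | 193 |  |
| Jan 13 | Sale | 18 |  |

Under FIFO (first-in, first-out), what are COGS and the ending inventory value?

Jan 9, 299 sold [FIFO — oldest first]: 56 @ $8.60 + 66 @ $7.75 + 177 @ $11.95 = $3,108.25
Jan 12, 193 sold [FIFO — oldest first]: 90 @ $11.95 + 103 @ $7.50 = $1,848.00
Jan 13, 18 sold [FIFO — oldest first]: 18 @ $7.65 = $137.70
Total COGS = $3,108.25 + $1,848.00 + $137.70 = $5,093.95
Ending inventory: 25 @ $7.65 = $191.25
Check: goods available $5,285.20 = COGS $5,093.95 + ending $191.25

COGS = $5,093.95; ending inventory = $191.25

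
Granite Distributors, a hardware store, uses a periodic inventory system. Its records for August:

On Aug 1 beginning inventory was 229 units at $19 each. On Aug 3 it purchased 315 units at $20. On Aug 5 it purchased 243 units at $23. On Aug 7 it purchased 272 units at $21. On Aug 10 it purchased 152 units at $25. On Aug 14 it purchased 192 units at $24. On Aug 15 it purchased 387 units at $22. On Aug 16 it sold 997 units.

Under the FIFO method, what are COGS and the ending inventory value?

Aug 16, 997 sold [FIFO — oldest first]: 229 @ $19 + 315 @ $20 + 243 @ $23 + 210 @ $21 = $20,650
Ending inventory: 62 @ $21 + 152 @ $25 + 192 @ $24 + 387 @ $22 = $18,224
Check: goods available $38,874 = COGS $20,650 + ending $18,224

COGS = $20,650; ending inventory = $18,224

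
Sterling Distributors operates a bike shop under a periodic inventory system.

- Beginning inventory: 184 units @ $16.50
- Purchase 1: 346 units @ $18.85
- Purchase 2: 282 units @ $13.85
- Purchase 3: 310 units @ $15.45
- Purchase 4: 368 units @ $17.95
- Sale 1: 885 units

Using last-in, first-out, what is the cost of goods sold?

COGS = $14,262.05

Sale 1 (885) [LIFO — newest first]: 368 @ $17.95 + 310 @ $15.45 + 207 @ $13.85 = $14,262.05
Ending inventory: 184 @ $16.50 + 346 @ $18.85 + 75 @ $13.85 = $10,596.85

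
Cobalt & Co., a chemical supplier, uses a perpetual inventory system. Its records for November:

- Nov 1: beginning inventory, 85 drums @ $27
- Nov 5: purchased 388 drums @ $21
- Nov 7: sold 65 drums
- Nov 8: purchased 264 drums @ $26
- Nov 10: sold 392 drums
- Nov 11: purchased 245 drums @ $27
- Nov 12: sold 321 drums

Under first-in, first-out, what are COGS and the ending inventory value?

Nov 7, 65 sold [FIFO — oldest first]: 65 @ $27 = $1,755
Nov 10, 392 sold [FIFO — oldest first]: 20 @ $27 + 372 @ $21 = $8,352
Nov 12, 321 sold [FIFO — oldest first]: 16 @ $21 + 264 @ $26 + 41 @ $27 = $8,307
Total COGS = $1,755 + $8,352 + $8,307 = $18,414
Ending inventory: 204 @ $27 = $5,508

COGS = $18,414; ending inventory = $5,508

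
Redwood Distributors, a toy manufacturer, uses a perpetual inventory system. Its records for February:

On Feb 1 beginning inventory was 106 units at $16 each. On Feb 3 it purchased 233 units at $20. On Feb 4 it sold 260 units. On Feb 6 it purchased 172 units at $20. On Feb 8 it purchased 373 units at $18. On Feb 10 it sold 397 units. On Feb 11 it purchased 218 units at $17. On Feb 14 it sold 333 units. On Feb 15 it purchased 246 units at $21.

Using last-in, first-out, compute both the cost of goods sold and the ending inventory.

COGS = $18,292; ending inventory = $7,090

Feb 4, 260 sold [LIFO — newest first]: 233 @ $20 + 27 @ $16 = $5,092
Feb 10, 397 sold [LIFO — newest first]: 373 @ $18 + 24 @ $20 = $7,194
Feb 14, 333 sold [LIFO — newest first]: 218 @ $17 + 115 @ $20 = $6,006
Total COGS = $5,092 + $7,194 + $6,006 = $18,292
Ending inventory: 79 @ $16 + 33 @ $20 + 246 @ $21 = $7,090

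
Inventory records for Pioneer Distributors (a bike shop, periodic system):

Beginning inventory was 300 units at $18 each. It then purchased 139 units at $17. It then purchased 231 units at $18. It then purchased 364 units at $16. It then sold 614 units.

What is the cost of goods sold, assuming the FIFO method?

Sale 1 (614) [FIFO — oldest first]: 300 @ $18 + 139 @ $17 + 175 @ $18 = $10,913
Ending inventory: 56 @ $18 + 364 @ $16 = $6,832

COGS = $10,913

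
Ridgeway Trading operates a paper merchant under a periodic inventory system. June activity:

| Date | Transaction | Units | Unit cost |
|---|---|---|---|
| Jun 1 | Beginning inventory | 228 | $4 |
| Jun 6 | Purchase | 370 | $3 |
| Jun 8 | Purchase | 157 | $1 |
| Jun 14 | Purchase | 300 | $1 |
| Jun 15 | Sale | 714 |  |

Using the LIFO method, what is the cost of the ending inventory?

Ending inventory = $1,251

Jun 15, 714 sold [LIFO — newest first]: 300 @ $1 + 157 @ $1 + 257 @ $3 = $1,228
Ending inventory: 228 @ $4 + 113 @ $3 = $1,251
Check: goods available $2,479 = COGS $1,228 + ending $1,251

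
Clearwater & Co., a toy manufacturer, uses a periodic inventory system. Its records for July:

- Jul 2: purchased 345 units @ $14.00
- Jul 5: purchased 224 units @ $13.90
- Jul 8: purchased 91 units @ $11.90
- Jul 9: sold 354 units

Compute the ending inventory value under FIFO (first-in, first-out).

Jul 9, 354 sold [FIFO — oldest first]: 345 @ $14.00 + 9 @ $13.90 = $4,955.10
Ending inventory: 215 @ $13.90 + 91 @ $11.90 = $4,071.40

Ending inventory = $4,071.40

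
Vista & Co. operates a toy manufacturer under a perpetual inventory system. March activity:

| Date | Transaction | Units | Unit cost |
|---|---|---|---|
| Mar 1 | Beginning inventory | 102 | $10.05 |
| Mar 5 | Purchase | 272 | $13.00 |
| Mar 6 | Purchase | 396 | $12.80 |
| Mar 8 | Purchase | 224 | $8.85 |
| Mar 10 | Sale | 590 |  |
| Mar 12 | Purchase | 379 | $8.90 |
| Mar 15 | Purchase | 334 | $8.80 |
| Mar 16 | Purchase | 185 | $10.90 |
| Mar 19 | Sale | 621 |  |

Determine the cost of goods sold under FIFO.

COGS = $13,543.60

Mar 10, 590 sold [FIFO — oldest first]: 102 @ $10.05 + 272 @ $13.00 + 216 @ $12.80 = $7,325.90
Mar 19, 621 sold [FIFO — oldest first]: 180 @ $12.80 + 224 @ $8.85 + 217 @ $8.90 = $6,217.70
Total COGS = $7,325.90 + $6,217.70 = $13,543.60
Ending inventory: 162 @ $8.90 + 334 @ $8.80 + 185 @ $10.90 = $6,397.50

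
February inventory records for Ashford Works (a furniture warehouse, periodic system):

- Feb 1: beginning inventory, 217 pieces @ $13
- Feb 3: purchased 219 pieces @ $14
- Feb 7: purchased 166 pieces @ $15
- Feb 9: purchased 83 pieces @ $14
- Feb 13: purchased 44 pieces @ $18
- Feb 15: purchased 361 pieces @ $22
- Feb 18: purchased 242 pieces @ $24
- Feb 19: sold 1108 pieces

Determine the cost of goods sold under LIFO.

COGS = $21,162

Feb 19, 1108 sold [LIFO — newest first]: 242 @ $24 + 361 @ $22 + 44 @ $18 + 83 @ $14 + 166 @ $15 + 212 @ $14 = $21,162
Ending inventory: 217 @ $13 + 7 @ $14 = $2,919
Check: goods available $24,081 = COGS $21,162 + ending $2,919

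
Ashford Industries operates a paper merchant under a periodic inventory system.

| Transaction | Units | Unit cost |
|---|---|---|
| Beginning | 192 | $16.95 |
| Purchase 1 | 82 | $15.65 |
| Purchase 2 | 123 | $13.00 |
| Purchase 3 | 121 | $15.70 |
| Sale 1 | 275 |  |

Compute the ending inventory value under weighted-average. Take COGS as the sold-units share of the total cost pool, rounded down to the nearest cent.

Sale 1, sell 275: 275/518 × $8,036.40 → $4,266.42
Ending inventory (cost pool remaining) = $3,769.98

Ending inventory = $3,769.98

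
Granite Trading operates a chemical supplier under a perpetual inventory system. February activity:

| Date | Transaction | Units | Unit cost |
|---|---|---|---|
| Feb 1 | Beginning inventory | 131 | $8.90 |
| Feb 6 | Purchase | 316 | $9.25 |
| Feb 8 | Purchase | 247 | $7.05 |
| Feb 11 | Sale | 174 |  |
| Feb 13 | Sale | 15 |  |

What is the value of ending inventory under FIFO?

Ending inventory = $4,127.85

Feb 11, 174 sold [FIFO — oldest first]: 131 @ $8.90 + 43 @ $9.25 = $1,563.65
Feb 13, 15 sold [FIFO — oldest first]: 15 @ $9.25 = $138.75
Total COGS = $1,563.65 + $138.75 = $1,702.40
Ending inventory: 258 @ $9.25 + 247 @ $7.05 = $4,127.85
Check: goods available $5,830.25 = COGS $1,702.40 + ending $4,127.85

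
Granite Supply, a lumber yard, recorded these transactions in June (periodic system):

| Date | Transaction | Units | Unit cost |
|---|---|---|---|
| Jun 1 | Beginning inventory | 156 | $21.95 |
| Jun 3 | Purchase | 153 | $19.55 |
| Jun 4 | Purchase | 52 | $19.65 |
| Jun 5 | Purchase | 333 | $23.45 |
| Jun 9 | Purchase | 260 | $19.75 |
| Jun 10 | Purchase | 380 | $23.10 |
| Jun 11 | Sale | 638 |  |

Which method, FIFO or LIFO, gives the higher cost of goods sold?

FIFO COGS: 156 @ $21.95 + 153 @ $19.55 + 52 @ $19.65 + 277 @ $23.45 = $13,932.80
LIFO COGS: 380 @ $23.10 + 258 @ $19.75 = $13,873.50

FIFO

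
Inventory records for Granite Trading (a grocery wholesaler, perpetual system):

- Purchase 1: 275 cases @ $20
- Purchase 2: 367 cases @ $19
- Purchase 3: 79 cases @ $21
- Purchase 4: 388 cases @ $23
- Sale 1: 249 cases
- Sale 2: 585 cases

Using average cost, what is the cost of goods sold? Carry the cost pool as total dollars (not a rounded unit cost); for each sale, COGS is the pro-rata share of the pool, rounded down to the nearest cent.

COGS = $17,338.77

After Purchase 1: 275 on hand, pool $5,500.00 (≈ $20.0000 each)
After Purchase 2: 642 on hand, pool $12,473.00 (≈ $19.4283 each)
After Purchase 3: 721 on hand, pool $14,132.00 (≈ $19.6006 each)
After Purchase 4: 1109 on hand, pool $23,056.00 (≈ $20.7899 each)
Sale 1, sell 249: 249/1109 × $23,056.00 → $5,176.68
Sale 2, sell 585: 585/860 × $17,879.32 → $12,162.09
Total COGS = $5,176.68 + $12,162.09 = $17,338.77
Ending inventory (cost pool remaining) = $5,717.23
Check: goods available $23,056.00 = COGS $17,338.77 + ending $5,717.23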